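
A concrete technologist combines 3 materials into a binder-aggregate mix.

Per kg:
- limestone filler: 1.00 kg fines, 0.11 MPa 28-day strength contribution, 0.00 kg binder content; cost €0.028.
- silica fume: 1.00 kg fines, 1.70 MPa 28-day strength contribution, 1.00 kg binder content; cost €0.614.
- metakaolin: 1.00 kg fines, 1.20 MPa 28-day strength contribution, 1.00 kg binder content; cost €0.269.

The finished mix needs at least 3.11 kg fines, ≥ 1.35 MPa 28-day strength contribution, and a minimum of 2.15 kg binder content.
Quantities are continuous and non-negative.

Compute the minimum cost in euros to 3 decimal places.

€0.605

This is a linear program. Let x1 = kg of limestone filler, x2 = kg of silica fume, x3 = kg of metakaolin.
Minimise 0.028x1 + 0.614x2 + 0.269x3 subject to:
  1x1 + 1x2 + 1x3 ≥ 3.11   (fines)
  0.11x1 + 1.7x2 + 1.2x3 ≥ 1.35   (28-day strength contribution)
  1x2 + 1x3 ≥ 2.15   (binder content)
  x1, x2, x3 ≥ 0.
The minimum-cost mix takes nothing from silica fume — only limestone filler, metakaolin. There the fines and binder content constraints are tight.
That vertex is x1 = 0.96, x3 = 2.15.
Hence cost = 0.028·0.96 + 0.269·2.15 = €0.60523.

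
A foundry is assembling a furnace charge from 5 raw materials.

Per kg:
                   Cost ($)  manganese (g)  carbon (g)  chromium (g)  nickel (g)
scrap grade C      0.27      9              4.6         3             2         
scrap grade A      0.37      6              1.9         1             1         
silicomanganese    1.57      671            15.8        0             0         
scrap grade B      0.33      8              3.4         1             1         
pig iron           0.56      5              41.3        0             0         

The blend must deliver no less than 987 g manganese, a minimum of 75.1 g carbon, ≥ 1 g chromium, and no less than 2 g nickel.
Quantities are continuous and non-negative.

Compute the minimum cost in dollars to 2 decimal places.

$3.19

Let x1 = kg of scrap grade C, x2 = kg of scrap grade A, x3 = kg of silicomanganese, x4 = kg of scrap grade B, x5 = kg of pig iron.
Minimise 0.27x1 + 0.37x2 + 1.57x3 + 0.33x4 + 0.56x5 subject to:
  9x1 + 6x2 + 671x3 + 8x4 + 5x5 ≥ 987   (manganese)
  4.6x1 + 1.9x2 + 15.8x3 + 3.4x4 + 41.3x5 ≥ 75.1   (carbon)
  3x1 + 1x2 + 1x4 ≥ 1   (chromium)
  2x1 + 1x2 + 1x4 ≥ 2   (nickel)
  x1, x2, x3, x4, x5 ≥ 0.
At the optimum only scrap grade C, silicomanganese, pig iron are positive (scrap grade A, scrap grade B = 0). Binding constraints: manganese, carbon, nickel.
Solving gives x1 = 1, x3 = 1.449, x5 = 1.153.
Cost = 0.27·1 + 1.57·1.449 + 0.56·1.153 = 3.1906.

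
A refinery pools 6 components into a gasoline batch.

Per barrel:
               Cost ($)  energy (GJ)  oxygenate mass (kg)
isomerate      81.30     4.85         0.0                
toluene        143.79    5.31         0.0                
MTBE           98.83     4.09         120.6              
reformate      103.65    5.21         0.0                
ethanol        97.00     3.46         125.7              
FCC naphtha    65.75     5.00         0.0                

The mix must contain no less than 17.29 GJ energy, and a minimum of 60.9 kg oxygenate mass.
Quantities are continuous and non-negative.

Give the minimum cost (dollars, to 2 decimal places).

$250.11

Let x1 = barrels of isomerate, x2 = barrels of toluene, x3 = barrels of MTBE, x4 = barrels of reformate, x5 = barrels of ethanol, x6 = barrels of FCC naphtha.
min 81.3x1 + 143.79x2 + 98.83x3 + 103.65x4 + 97x5 + 65.75x6 subject to:
  4.85x1 + 5.31x2 + 4.09x3 + 5.21x4 + 3.46x5 + 5x6 ≥ 17.29   (energy)
  120.6x3 + 125.7x5 ≥ 60.9   (oxygenate mass)
  x1, x2, x3, x4, x5, x6 ≥ 0.
The optimal basis is {MTBE, FCC naphtha}; isomerate, toluene, reformate, ethanol drop out. Binding constraints: energy and oxygenate mass.
That vertex is x3 = 0.50498, x6 = 3.0449.
Hence cost = 98.83·0.50498 + 65.75·3.0449 = $250.1093.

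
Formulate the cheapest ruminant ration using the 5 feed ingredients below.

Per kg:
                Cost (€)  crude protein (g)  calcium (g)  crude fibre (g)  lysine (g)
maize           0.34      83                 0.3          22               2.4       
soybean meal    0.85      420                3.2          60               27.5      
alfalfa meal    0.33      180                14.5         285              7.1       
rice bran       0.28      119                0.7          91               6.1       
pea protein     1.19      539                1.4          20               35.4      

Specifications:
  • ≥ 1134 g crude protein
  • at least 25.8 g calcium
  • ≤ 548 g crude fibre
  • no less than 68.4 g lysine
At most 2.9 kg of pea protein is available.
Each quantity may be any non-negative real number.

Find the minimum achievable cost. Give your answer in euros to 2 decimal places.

Let x1 = kg of maize, x2 = kg of soybean meal, x3 = kg of alfalfa meal, x4 = kg of rice bran, x5 = kg of pea protein.
Minimize 0.34x1 + 0.85x2 + 0.33x3 + 0.28x4 + 1.19x5 subject to:
  83x1 + 420x2 + 180x3 + 119x4 + 539x5 ≥ 1134   (crude protein)
  0.3x1 + 3.2x2 + 14.5x3 + 0.7x4 + 1.4x5 ≥ 25.8   (calcium)
  22x1 + 60x2 + 285x3 + 91x4 + 20x5 ≤ 548   (crude fibre)
  2.4x1 + 27.5x2 + 7.1x3 + 6.1x4 + 35.4x5 ≥ 68.4   (lysine)
  x5 ≤ 2.9
  x1, x2, x3, x4, x5 ≥ 0.
The minimum-cost mix takes nothing from maize, rice bran, pea protein — only soybean meal, alfalfa meal. The calcium and lysine requirements are met with equality.
So soybean meal = 2.15 kg, alfalfa meal = 1.305 kg.
Objective = 0.85·2.15 + 0.33·1.305 = 2.2582.

€2.26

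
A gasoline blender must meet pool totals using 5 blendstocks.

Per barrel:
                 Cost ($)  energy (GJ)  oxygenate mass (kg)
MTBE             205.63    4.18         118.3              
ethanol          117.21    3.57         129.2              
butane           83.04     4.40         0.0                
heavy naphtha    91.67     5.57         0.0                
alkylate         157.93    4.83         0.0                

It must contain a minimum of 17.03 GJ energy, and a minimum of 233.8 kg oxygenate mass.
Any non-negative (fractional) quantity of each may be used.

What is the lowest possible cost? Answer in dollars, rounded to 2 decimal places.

$386.06

Treat it as an LP. Let x1 = barrels of MTBE, x2 = barrels of ethanol, x3 = barrels of butane, x4 = barrels of heavy naphtha, x5 = barrels of alkylate.
Minimise 205.63x1 + 117.21x2 + 83.04x3 + 91.67x4 + 157.93x5 s.t.:
  4.18x1 + 3.57x2 + 4.4x3 + 5.57x4 + 4.83x5 ≥ 17.03   (energy)
  118.3x1 + 129.2x2 ≥ 233.8   (oxygenate mass)
  x1, x2, x3, x4, x5 ≥ 0.
At the optimum only ethanol, heavy naphtha are positive (MTBE, butane, alkylate = 0). There the energy and oxygenate mass constraints are tight.
So ethanol = 1.8096 barrels, heavy naphtha = 1.8976 barrels.
Hence cost = 117.21·1.8096 + 91.67·1.8976 = $386.0562.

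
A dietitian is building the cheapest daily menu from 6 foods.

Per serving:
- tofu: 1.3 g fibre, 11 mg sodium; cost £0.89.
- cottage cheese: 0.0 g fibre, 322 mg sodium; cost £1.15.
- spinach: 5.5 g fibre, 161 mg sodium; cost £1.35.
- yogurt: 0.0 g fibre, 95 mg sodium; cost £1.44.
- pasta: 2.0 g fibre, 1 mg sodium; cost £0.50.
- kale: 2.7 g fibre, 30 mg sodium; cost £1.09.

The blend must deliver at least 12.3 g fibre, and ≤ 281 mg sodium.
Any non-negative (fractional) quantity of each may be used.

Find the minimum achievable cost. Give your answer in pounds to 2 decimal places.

Set it up as a linear program. Let x1 = servings of tofu, x2 = servings of cottage cheese, x3 = servings of spinach, x4 = servings of yogurt, x5 = servings of pasta, x6 = servings of kale.
min 0.89x1 + 1.15x2 + 1.35x3 + 1.44x4 + 0.5x5 + 1.09x6 with:
  1.3x1 + 5.5x3 + 2x5 + 2.7x6 ≥ 12.3   (fibre)
  11x1 + 322x2 + 161x3 + 95x4 + 1x5 + 30x6 ≤ 281   (sodium)
  x1, x2, x3, x4, x5, x6 ≥ 0.
The cheapest feasible vertex uses only spinach, pasta; tofu, cottage cheese, yogurt, kale are not used. Binding constraints: fibre and sodium.
That vertex is x3 = 1.737, x5 = 1.374.
Objective = 1.35·1.737 + 0.5·1.374 = 3.0320.

£3.03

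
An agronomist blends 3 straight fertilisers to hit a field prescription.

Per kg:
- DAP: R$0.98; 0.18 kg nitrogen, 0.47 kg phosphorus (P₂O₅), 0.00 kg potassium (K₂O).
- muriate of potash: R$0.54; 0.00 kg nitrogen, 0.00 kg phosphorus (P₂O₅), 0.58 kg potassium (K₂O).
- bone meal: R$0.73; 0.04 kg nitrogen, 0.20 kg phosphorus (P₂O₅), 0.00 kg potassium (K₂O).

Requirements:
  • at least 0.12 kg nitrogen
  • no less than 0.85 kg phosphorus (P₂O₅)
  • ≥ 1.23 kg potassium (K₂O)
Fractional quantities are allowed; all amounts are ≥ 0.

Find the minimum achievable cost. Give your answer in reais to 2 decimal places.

R$2.92

Set it up as a linear program. Let x1 = kg of DAP, x2 = kg of muriate of potash, x3 = kg of bone meal.
min 0.98x1 + 0.54x2 + 0.73x3 with:
  0.18x1 + 0.04x3 ≥ 0.12   (nitrogen)
  0.47x1 + 0.2x3 ≥ 0.85   (phosphorus (P₂O₅))
  0.58x2 ≥ 1.23   (potassium (K₂O))
  x1, x2, x3 ≥ 0.
The cheapest feasible vertex uses only DAP, muriate of potash; bone meal is not used. Binding constraints: phosphorus (P₂O₅) and potassium (K₂O).
So DAP = 1.809 kg, muriate of potash = 2.121 kg.
Objective = 0.98·1.809 + 0.54·2.121 = 2.9182.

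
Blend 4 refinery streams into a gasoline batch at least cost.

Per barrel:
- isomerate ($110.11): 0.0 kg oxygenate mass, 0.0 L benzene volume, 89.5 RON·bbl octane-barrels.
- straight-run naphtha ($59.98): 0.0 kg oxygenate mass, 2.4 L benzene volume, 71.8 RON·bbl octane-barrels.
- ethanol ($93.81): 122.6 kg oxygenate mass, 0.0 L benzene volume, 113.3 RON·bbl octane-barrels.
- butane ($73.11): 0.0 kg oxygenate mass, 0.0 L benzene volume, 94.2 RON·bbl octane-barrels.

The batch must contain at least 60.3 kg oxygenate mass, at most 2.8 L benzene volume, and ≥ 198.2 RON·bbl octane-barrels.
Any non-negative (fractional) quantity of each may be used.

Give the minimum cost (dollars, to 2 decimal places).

$156.72

Let x1 = barrels of isomerate, x2 = barrels of straight-run naphtha, x3 = barrels of ethanol, x4 = barrels of butane.
min 110.11x1 + 59.98x2 + 93.81x3 + 73.11x4 s.t.:
  122.6x3 ≥ 60.3   (oxygenate mass)
  2.4x2 ≤ 2.8   (benzene volume)
  89.5x1 + 71.8x2 + 113.3x3 + 94.2x4 ≥ 198.2   (octane-barrels)
  x1, x2, x3, x4 ≥ 0.
The cheapest feasible vertex uses only ethanol, butane; isomerate, straight-run naphtha are not used. There the oxygenate mass and octane-barrels constraints are tight.
Solving gives x3 = 0.49184, x4 = 1.5125.
Objective = 93.81·0.49184 + 73.11·1.5125 = 156.7184.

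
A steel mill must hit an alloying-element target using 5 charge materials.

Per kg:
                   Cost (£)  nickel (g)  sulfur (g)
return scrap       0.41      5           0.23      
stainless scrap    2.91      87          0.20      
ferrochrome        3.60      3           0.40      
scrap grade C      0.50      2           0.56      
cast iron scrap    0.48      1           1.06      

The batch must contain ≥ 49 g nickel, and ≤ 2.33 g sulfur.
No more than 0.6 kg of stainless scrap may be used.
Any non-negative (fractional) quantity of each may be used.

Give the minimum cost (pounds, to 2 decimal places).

£1.64

Treat it as an LP. Let x1 = kg of return scrap, x2 = kg of stainless scrap, x3 = kg of ferrochrome, x4 = kg of scrap grade C, x5 = kg of cast iron scrap.
min 0.41x1 + 2.91x2 + 3.6x3 + 0.5x4 + 0.48x5 subject to:
  5x1 + 87x2 + 3x3 + 2x4 + 1x5 ≥ 49   (nickel)
  0.23x1 + 0.2x2 + 0.4x3 + 0.56x4 + 1.06x5 ≤ 2.33   (sulfur)
  x2 ≤ 0.6
  x1, x2, x3, x4, x5 ≥ 0.
The cheapest feasible vertex uses only stainless scrap; return scrap, ferrochrome, scrap grade C, cast iron scrap are not used. There the nickel constraint is tight.
Solving gives x2 = 0.5632.
Hence cost = 2.91·0.5632 = £1.6389.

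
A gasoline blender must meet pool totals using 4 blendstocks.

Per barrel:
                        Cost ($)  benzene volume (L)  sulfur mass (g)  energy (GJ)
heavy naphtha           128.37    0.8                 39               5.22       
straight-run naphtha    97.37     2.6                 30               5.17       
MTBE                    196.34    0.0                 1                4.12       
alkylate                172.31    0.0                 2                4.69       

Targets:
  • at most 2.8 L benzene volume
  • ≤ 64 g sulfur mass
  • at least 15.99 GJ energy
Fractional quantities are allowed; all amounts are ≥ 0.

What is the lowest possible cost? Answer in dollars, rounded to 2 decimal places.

Treat it as an LP. Let x1 = barrels of heavy naphtha, x2 = barrels of straight-run naphtha, x3 = barrels of MTBE, x4 = barrels of alkylate.
Minimize 128.37x1 + 97.37x2 + 196.34x3 + 172.31x4 subject to:
  0.8x1 + 2.6x2 ≤ 2.8   (benzene volume)
  39x1 + 30x2 + 1x3 + 2x4 ≤ 64   (sulfur mass)
  5.22x1 + 5.17x2 + 4.12x3 + 4.69x4 ≥ 15.99   (energy)
  x1, x2, x3, x4 ≥ 0.
The optimal basis is {heavy naphtha, straight-run naphtha, alkylate}; MTBE drops out. There the benzene volume, sulfur mass, energy constraints are tight.
Optimal quantities: heavy naphtha = 0.9655 barrels, straight-run naphtha = 0.77985 barrels, alkylate = 1.4751 barrels.
Hence cost = 128.37·0.9655 + 97.37·0.77985 + 172.31·1.4751 = $454.0497.

$454.05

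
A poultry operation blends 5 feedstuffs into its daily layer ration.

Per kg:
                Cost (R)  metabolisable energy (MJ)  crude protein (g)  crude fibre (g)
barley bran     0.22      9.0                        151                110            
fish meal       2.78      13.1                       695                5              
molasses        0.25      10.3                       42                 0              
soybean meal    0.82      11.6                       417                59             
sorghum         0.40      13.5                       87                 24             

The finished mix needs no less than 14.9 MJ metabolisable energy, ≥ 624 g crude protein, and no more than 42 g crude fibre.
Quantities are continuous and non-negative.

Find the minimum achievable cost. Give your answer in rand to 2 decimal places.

Let x1 = kg of barley bran, x2 = kg of fish meal, x3 = kg of molasses, x4 = kg of soybean meal, x5 = kg of sorghum.
Minimise 0.22x1 + 2.78x2 + 0.25x3 + 0.82x4 + 0.4x5 subject to:
  9x1 + 13.1x2 + 10.3x3 + 11.6x4 + 13.5x5 ≥ 14.9   (metabolisable energy)
  151x1 + 695x2 + 42x3 + 417x4 + 87x5 ≥ 624   (crude protein)
  110x1 + 5x2 + 59x4 + 24x5 ≤ 42   (crude fibre)
  x1, x2, x3, x4, x5 ≥ 0.
The minimum-cost mix takes nothing from barley bran, sorghum — only fish meal, molasses, soybean meal. The metabolisable energy, crude protein, crude fibre requirements are met with equality.
Solving gives x2 = 0.4917, x3 = 0.06644, x4 = 0.6702.
Objective = 2.78·0.4917 + 0.25·0.06644 + 0.82·0.6702 = 1.9331.

R1.93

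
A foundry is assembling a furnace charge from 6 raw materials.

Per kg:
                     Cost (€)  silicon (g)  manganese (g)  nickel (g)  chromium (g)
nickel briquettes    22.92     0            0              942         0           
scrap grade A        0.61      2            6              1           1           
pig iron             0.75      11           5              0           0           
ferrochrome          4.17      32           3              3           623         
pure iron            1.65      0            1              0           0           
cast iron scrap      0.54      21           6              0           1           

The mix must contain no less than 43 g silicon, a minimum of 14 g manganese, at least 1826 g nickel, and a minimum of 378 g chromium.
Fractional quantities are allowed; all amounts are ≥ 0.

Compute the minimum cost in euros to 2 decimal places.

€48.00

This is a linear program. Let x1 = kg of nickel briquettes, x2 = kg of scrap grade A, x3 = kg of pig iron, x4 = kg of ferrochrome, x5 = kg of pure iron, x6 = kg of cast iron scrap.
min 22.92x1 + 0.61x2 + 0.75x3 + 4.17x4 + 1.65x5 + 0.54x6 with:
  2x2 + 11x3 + 32x4 + 21x6 ≥ 43   (silicon)
  6x2 + 5x3 + 3x4 + 1x5 + 6x6 ≥ 14   (manganese)
  942x1 + 1x2 + 3x4 ≥ 1826   (nickel)
  1x2 + 623x4 + 1x6 ≥ 378   (chromium)
  x1, x2, x3, x4, x5, x6 ≥ 0.
The cheapest feasible vertex uses only nickel briquettes, ferrochrome, cast iron scrap; scrap grade A, pig iron, pure iron are not used. The manganese, nickel, chromium requirements are met with equality.
Optimal quantities: nickel briquettes = 1.9365 kg, ferrochrome = 0.60348 kg, cast iron scrap = 2.0316 kg.
Total cost: 22.92·1.9365 + 4.17·0.60348 + 0.54·2.0316 = 47.9982.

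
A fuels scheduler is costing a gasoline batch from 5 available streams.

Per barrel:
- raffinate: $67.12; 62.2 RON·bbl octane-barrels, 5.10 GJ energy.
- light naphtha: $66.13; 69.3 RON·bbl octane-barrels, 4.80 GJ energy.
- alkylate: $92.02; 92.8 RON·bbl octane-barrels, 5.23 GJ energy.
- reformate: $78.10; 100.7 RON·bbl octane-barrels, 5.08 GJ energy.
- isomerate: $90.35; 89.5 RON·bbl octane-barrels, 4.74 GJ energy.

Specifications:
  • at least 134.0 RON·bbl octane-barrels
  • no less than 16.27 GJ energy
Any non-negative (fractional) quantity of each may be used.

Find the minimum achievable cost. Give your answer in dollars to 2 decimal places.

$214.13

This is a linear program. Let x1 = barrels of raffinate, x2 = barrels of light naphtha, x3 = barrels of alkylate, x4 = barrels of reformate, x5 = barrels of isomerate.
Minimize 67.12x1 + 66.13x2 + 92.02x3 + 78.1x4 + 90.35x5 with:
  62.2x1 + 69.3x2 + 92.8x3 + 100.7x4 + 89.5x5 ≥ 134   (octane-barrels)
  5.1x1 + 4.8x2 + 5.23x3 + 5.08x4 + 4.74x5 ≥ 16.27   (energy)
  x1, x2, x3, x4, x5 ≥ 0.
The optimal basis is {raffinate}; light naphtha, alkylate, reformate, isomerate drop out. Binding constraint: energy.
Solving gives x1 = 3.1902.
Total cost: 67.12·3.1902 = 214.1262.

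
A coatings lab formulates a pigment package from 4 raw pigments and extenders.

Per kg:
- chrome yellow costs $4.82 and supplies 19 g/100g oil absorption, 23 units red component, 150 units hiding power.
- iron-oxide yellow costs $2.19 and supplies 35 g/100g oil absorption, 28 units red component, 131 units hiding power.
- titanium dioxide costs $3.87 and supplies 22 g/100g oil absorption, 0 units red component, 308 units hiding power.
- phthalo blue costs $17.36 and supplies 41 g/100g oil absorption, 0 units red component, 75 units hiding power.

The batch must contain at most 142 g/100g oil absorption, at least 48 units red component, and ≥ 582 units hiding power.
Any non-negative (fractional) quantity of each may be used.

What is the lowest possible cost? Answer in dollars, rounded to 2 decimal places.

Treat it as an LP. Let x1 = kg of chrome yellow, x2 = kg of iron-oxide yellow, x3 = kg of titanium dioxide, x4 = kg of phthalo blue.
Minimize 4.82x1 + 2.19x2 + 3.87x3 + 17.36x4 subject to:
  19x1 + 35x2 + 22x3 + 41x4 ≤ 142   (oil absorption)
  23x1 + 28x2 ≥ 48   (red component)
  150x1 + 131x2 + 308x3 + 75x4 ≥ 582   (hiding power)
  x1, x2, x3, x4 ≥ 0.
The minimum-cost mix takes nothing from chrome yellow, phthalo blue — only iron-oxide yellow, titanium dioxide. The red component and hiding power requirements are met with equality.
Solving gives x2 = 1.7143, x3 = 1.1605.
Total cost: 2.19·1.7143 + 3.87·1.1605 = 8.2455.

$8.25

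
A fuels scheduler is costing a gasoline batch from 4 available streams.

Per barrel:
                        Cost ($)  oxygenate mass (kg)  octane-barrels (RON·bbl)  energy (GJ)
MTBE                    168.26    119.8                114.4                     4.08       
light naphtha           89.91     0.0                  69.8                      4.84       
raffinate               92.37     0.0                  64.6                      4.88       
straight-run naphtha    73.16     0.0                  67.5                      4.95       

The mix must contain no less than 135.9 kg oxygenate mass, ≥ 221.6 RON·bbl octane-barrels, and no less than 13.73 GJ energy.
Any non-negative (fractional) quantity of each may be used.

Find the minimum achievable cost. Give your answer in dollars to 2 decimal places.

$325.39

Treat it as an LP. Let x1 = barrels of MTBE, x2 = barrels of light naphtha, x3 = barrels of raffinate, x4 = barrels of straight-run naphtha.
min 168.26x1 + 89.91x2 + 92.37x3 + 73.16x4 with:
  119.8x1 ≥ 135.9   (oxygenate mass)
  114.4x1 + 69.8x2 + 64.6x3 + 67.5x4 ≥ 221.6   (octane-barrels)
  4.08x1 + 4.84x2 + 4.88x3 + 4.95x4 ≥ 13.73   (energy)
  x1, x2, x3, x4 ≥ 0.
The optimal basis is {MTBE, straight-run naphtha}; light naphtha, raffinate drop out. The oxygenate mass and energy requirements are met with equality.
Optimal quantities: MTBE = 1.1344 barrels, straight-run naphtha = 1.8387 barrels.
Total cost: 168.26·1.1344 + 73.16·1.8387 = 325.3934.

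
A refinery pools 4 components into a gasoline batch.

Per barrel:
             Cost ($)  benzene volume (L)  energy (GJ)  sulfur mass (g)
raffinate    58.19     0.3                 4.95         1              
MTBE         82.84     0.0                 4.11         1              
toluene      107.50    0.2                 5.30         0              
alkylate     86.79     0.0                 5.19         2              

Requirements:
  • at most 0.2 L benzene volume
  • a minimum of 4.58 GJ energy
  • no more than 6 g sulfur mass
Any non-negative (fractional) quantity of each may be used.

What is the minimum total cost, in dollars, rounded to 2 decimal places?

$60.20

Let x1 = barrels of raffinate, x2 = barrels of MTBE, x3 = barrels of toluene, x4 = barrels of alkylate.
Minimize 58.19x1 + 82.84x2 + 107.5x3 + 86.79x4 s.t.:
  0.3x1 + 0.2x3 ≤ 0.2   (benzene volume)
  4.95x1 + 4.11x2 + 5.3x3 + 5.19x4 ≥ 4.58   (energy)
  1x1 + 1x2 + 2x4 ≤ 6   (sulfur mass)
  x1, x2, x3, x4 ≥ 0.
The optimal basis is {raffinate, alkylate}; MTBE, toluene drop out. There the benzene volume and energy constraints are tight.
Solving gives x1 = 0.6667, x4 = 0.2466.
Objective = 58.19·0.6667 + 86.79·0.2466 = 60.1977.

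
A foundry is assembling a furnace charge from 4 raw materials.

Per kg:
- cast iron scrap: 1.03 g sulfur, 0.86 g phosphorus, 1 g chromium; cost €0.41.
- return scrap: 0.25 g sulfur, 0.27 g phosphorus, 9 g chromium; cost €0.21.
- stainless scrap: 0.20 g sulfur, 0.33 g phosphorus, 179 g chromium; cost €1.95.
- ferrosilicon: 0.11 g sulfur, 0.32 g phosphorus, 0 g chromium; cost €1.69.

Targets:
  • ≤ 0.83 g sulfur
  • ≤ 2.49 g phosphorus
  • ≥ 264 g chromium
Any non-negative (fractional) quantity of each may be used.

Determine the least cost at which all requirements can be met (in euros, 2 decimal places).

Let x1 = kg of cast iron scrap, x2 = kg of return scrap, x3 = kg of stainless scrap, x4 = kg of ferrosilicon.
Minimize 0.41x1 + 0.21x2 + 1.95x3 + 1.69x4 s.t.:
  1.03x1 + 0.25x2 + 0.2x3 + 0.11x4 ≤ 0.83   (sulfur)
  0.86x1 + 0.27x2 + 0.33x3 + 0.32x4 ≤ 2.49   (phosphorus)
  1x1 + 9x2 + 179x3 ≥ 264   (chromium)
  x1, x2, x3, x4 ≥ 0.
The cheapest feasible vertex uses only stainless scrap; cast iron scrap, return scrap, ferrosilicon are not used. The chromium requirement is met with equality.
That vertex is x3 = 1.475.
Total cost: 1.95·1.475 = 2.8763.

€2.88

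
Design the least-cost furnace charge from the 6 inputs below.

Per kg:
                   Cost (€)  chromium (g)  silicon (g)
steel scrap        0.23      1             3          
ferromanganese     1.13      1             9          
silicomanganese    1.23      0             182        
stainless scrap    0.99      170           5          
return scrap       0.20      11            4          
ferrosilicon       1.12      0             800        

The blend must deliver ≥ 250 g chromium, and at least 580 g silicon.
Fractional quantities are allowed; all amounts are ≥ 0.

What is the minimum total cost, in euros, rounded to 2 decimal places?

Treat it as an LP. Let x1 = kg of steel scrap, x2 = kg of ferromanganese, x3 = kg of silicomanganese, x4 = kg of stainless scrap, x5 = kg of return scrap, x6 = kg of ferrosilicon.
min 0.23x1 + 1.13x2 + 1.23x3 + 0.99x4 + 0.2x5 + 1.12x6 s.t.:
  1x1 + 1x2 + 170x4 + 11x5 ≥ 250   (chromium)
  3x1 + 9x2 + 182x3 + 5x4 + 4x5 + 800x6 ≥ 580   (silicon)
  x1, x2, x3, x4, x5, x6 ≥ 0.
The cheapest feasible vertex uses only stainless scrap, ferrosilicon; steel scrap, ferromanganese, silicomanganese, return scrap are not used. Binding constraints: chromium and silicon.
That vertex is x4 = 1.471, x6 = 0.7158.
Cost = 0.99·1.471 + 1.12·0.7158 = 2.2580.

€2.26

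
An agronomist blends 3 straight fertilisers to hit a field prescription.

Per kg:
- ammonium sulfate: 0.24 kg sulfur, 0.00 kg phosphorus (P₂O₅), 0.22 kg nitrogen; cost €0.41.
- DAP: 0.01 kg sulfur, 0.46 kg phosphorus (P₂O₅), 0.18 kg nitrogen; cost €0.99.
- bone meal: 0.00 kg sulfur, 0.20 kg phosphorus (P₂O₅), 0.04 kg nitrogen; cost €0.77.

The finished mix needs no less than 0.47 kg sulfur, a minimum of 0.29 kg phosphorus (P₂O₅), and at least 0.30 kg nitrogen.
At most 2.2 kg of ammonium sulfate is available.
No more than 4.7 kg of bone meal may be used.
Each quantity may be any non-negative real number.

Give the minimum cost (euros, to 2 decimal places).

€1.42

Let x1 = kg of ammonium sulfate, x2 = kg of DAP, x3 = kg of bone meal.
Minimize 0.41x1 + 0.99x2 + 0.77x3 s.t.:
  0.24x1 + 0.01x2 ≥ 0.47   (sulfur)
  0.46x2 + 0.2x3 ≥ 0.29   (phosphorus (P₂O₅))
  0.22x1 + 0.18x2 + 0.04x3 ≥ 0.3   (nitrogen)
  x1 ≤ 2.2
  x3 ≤ 4.7
  x1, x2, x3 ≥ 0.
At the optimum only ammonium sulfate, DAP are positive (bone meal = 0). There the sulfur and phosphorus (P₂O₅) constraints are tight.
Solving gives x1 = 1.932, x2 = 0.6304.
Objective = 0.41·1.932 + 0.99·0.6304 = 1.4162.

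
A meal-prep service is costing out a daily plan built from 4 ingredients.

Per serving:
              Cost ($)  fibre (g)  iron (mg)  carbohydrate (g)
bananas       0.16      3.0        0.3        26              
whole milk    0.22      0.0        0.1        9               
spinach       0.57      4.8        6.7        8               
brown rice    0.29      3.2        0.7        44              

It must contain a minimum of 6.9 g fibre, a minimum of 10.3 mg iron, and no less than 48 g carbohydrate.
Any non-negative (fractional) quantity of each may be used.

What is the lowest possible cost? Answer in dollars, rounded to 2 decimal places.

Set it up as a linear program. Let x1 = servings of bananas, x2 = servings of whole milk, x3 = servings of spinach, x4 = servings of brown rice.
min 0.16x1 + 0.22x2 + 0.57x3 + 0.29x4 subject to:
  3x1 + 4.8x3 + 3.2x4 ≥ 6.9   (fibre)
  0.3x1 + 0.1x2 + 6.7x3 + 0.7x4 ≥ 10.3   (iron)
  26x1 + 9x2 + 8x3 + 44x4 ≥ 48   (carbohydrate)
  x1, x2, x3, x4 ≥ 0.
The minimum-cost mix takes nothing from whole milk, brown rice — only bananas, spinach. The iron and carbohydrate requirements are met with equality.
Optimal quantities: bananas = 1.392 servings, spinach = 1.475 servings.
Objective = 0.16·1.392 + 0.57·1.475 = 1.0635.

$1.06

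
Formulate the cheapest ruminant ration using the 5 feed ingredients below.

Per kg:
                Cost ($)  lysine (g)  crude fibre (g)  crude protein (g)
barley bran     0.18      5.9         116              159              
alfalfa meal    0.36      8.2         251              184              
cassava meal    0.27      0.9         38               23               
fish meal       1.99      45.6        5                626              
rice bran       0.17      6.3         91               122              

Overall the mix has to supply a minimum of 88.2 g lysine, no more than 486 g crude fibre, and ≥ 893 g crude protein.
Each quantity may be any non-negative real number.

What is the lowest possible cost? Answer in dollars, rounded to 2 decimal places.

Let x1 = kg of barley bran, x2 = kg of alfalfa meal, x3 = kg of cassava meal, x4 = kg of fish meal, x5 = kg of rice bran.
Minimize 0.18x1 + 0.36x2 + 0.27x3 + 1.99x4 + 0.17x5 s.t.:
  5.9x1 + 8.2x2 + 0.9x3 + 45.6x4 + 6.3x5 ≥ 88.2   (lysine)
  116x1 + 251x2 + 38x3 + 5x4 + 91x5 ≤ 486   (crude fibre)
  159x1 + 184x2 + 23x3 + 626x4 + 122x5 ≥ 893   (crude protein)
  x1, x2, x3, x4, x5 ≥ 0.
The cheapest feasible vertex uses only fish meal, rice bran; barley bran, alfalfa meal, cassava meal are not used. The lysine and crude fibre requirements are met with equality.
Optimal quantities: fish meal = 1.206 kg, rice bran = 5.274 kg.
Cost = 1.99·1.206 + 0.17·5.274 = 3.2965.

$3.30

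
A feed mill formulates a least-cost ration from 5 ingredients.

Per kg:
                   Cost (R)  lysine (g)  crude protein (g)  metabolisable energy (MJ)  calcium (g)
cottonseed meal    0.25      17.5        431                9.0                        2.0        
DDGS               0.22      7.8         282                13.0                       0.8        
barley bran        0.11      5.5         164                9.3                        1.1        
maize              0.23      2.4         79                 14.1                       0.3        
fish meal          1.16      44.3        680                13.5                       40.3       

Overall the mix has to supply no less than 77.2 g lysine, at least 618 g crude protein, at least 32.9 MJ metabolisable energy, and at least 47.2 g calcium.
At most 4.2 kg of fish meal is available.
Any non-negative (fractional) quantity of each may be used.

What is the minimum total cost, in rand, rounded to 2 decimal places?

Treat it as an LP. Let x1 = kg of cottonseed meal, x2 = kg of DDGS, x3 = kg of barley bran, x4 = kg of maize, x5 = kg of fish meal.
Minimise 0.25x1 + 0.22x2 + 0.11x3 + 0.23x4 + 1.16x5 with:
  17.5x1 + 7.8x2 + 5.5x3 + 2.4x4 + 44.3x5 ≥ 77.2   (lysine)
  431x1 + 282x2 + 164x3 + 79x4 + 680x5 ≥ 618   (crude protein)
  9x1 + 13x2 + 9.3x3 + 14.1x4 + 13.5x5 ≥ 32.9   (metabolisable energy)
  2x1 + 0.8x2 + 1.1x3 + 0.3x4 + 40.3x5 ≥ 47.2   (calcium)
  x5 ≤ 4.2
  x1, x2, x3, x4, x5 ≥ 0.
The optimal basis is {cottonseed meal, barley bran, fish meal}; DDGS, maize drop out. The lysine, metabolisable energy, calcium requirements are met with equality.
Solving gives x1 = 1.514, x3 = 0.5014, x5 = 1.082.
Hence cost = 0.25·1.514 + 0.11·0.5014 + 1.16·1.082 = R1.6888.

R1.69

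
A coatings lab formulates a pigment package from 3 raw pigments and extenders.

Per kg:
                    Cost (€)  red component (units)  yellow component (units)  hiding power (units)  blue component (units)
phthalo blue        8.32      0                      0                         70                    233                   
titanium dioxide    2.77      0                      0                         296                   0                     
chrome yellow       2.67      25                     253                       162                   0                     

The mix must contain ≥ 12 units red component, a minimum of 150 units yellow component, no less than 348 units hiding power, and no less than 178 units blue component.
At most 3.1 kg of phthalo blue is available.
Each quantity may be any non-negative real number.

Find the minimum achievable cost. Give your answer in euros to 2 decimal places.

Let x1 = kg of phthalo blue, x2 = kg of titanium dioxide, x3 = kg of chrome yellow.
min 8.32x1 + 2.77x2 + 2.67x3 with:
  25x3 ≥ 12   (red component)
  253x3 ≥ 150   (yellow component)
  70x1 + 296x2 + 162x3 ≥ 348   (hiding power)
  233x1 ≥ 178   (blue component)
  x1 ≤ 3.1
  x1, x2, x3 ≥ 0.
The optimal mix uses every input. Binding constraints: yellow component, hiding power, blue component.
That vertex is x1 = 0.7639, x2 = 0.6705, x3 = 0.5929.
Hence cost = 8.32·0.7639 + 2.77·0.6705 + 2.67·0.5929 = €9.7960.

€9.80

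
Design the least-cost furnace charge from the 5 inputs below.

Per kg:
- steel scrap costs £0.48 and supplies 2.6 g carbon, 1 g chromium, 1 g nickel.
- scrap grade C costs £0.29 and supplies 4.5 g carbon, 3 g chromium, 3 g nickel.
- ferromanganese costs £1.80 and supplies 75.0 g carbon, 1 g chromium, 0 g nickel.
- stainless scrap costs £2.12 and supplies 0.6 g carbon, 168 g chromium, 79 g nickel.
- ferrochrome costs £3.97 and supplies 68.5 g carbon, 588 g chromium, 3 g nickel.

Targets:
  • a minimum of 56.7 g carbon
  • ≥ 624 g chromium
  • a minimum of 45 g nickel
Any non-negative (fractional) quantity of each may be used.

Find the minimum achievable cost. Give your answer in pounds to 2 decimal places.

£4.74

This is a linear program. Let x1 = kg of steel scrap, x2 = kg of scrap grade C, x3 = kg of ferromanganese, x4 = kg of stainless scrap, x5 = kg of ferrochrome.
Minimise 0.48x1 + 0.29x2 + 1.8x3 + 2.12x4 + 3.97x5 s.t.:
  2.6x1 + 4.5x2 + 75x3 + 0.6x4 + 68.5x5 ≥ 56.7   (carbon)
  1x1 + 3x2 + 1x3 + 168x4 + 588x5 ≥ 624   (chromium)
  1x1 + 3x2 + 79x4 + 3x5 ≥ 45   (nickel)
  x1, x2, x3, x4, x5 ≥ 0.
The minimum-cost mix takes nothing from steel scrap, scrap grade C, ferromanganese — only stainless scrap, ferrochrome. There the chromium and nickel constraints are tight.
That vertex is x4 = 0.5351, x5 = 0.9083.
Cost = 2.12·0.5351 + 3.97·0.9083 = 4.7404.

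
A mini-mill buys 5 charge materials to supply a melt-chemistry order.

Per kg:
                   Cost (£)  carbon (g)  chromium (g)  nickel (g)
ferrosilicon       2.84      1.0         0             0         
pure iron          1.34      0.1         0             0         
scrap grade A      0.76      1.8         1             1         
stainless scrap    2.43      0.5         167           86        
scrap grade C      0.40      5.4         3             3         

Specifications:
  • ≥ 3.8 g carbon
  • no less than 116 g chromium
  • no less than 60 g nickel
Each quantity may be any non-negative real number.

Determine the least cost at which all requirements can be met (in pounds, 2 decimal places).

£1.92

Treat it as an LP. Let x1 = kg of ferrosilicon, x2 = kg of pure iron, x3 = kg of scrap grade A, x4 = kg of stainless scrap, x5 = kg of scrap grade C.
Minimise 2.84x1 + 1.34x2 + 0.76x3 + 2.43x4 + 0.4x5 with:
  1x1 + 0.1x2 + 1.8x3 + 0.5x4 + 5.4x5 ≥ 3.8   (carbon)
  1x3 + 167x4 + 3x5 ≥ 116   (chromium)
  1x3 + 86x4 + 3x5 ≥ 60   (nickel)
  x1, x2, x3, x4, x5 ≥ 0.
At the optimum only stainless scrap, scrap grade C are positive (ferrosilicon, pure iron, scrap grade A = 0). The carbon and chromium requirements are met with equality.
So stainless scrap = 0.6831 kg, scrap grade C = 0.6405 kg.
Objective = 2.43·0.6831 + 0.4·0.6405 = 1.9161.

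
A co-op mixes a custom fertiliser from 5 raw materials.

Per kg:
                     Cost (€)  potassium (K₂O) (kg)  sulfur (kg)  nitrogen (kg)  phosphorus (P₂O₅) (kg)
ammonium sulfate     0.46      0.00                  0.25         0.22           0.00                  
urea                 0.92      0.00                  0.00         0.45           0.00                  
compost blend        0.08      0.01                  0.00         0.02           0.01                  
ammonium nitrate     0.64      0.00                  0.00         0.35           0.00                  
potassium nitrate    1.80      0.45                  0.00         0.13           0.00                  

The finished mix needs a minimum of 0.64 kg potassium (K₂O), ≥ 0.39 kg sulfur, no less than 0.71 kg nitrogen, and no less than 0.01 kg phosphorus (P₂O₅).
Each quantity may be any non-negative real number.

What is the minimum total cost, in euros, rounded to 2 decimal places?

Treat it as an LP. Let x1 = kg of ammonium sulfate, x2 = kg of urea, x3 = kg of compost blend, x4 = kg of ammonium nitrate, x5 = kg of potassium nitrate.
min 0.46x1 + 0.92x2 + 0.08x3 + 0.64x4 + 1.8x5 with:
  0.01x3 + 0.45x5 ≥ 0.64   (potassium (K₂O))
  0.25x1 ≥ 0.39   (sulfur)
  0.22x1 + 0.45x2 + 0.02x3 + 0.35x4 + 0.13x5 ≥ 0.71   (nitrogen)
  0.01x3 ≥ 0.01   (phosphorus (P₂O₅))
  x1, x2, x3, x4, x5 ≥ 0.
At the optimum only ammonium sulfate, compost blend, ammonium nitrate, potassium nitrate are positive (urea = 0). The potassium (K₂O), sulfur, nitrogen, phosphorus (P₂O₅) requirements are met with equality.
So ammonium sulfate = 1.56 kg, compost blend = 1 kg, ammonium nitrate = 0.4709 kg, potassium nitrate = 1.4 kg.
Cost = 0.46·1.56 + 0.08·1 + 0.64·0.4709 + 1.8·1.4 = 3.6190.

€3.62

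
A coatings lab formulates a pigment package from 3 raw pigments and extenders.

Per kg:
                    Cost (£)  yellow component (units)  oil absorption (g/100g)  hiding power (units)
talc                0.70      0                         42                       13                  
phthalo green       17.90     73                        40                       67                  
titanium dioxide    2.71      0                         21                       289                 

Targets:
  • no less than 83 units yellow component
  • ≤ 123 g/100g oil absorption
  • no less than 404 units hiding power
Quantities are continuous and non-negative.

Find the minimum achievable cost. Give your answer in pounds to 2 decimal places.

£23.43

This is a linear program. Let x1 = kg of talc, x2 = kg of phthalo green, x3 = kg of titanium dioxide.
min 0.7x1 + 17.9x2 + 2.71x3 with:
  73x2 ≥ 83   (yellow component)
  42x1 + 40x2 + 21x3 ≤ 123   (oil absorption)
  13x1 + 67x2 + 289x3 ≥ 404   (hiding power)
  x1, x2, x3 ≥ 0.
The cheapest feasible vertex uses only phthalo green, titanium dioxide; talc is not used. The yellow component and hiding power requirements are met with equality.
So phthalo green = 1.137 kg, titanium dioxide = 1.134 kg.
Objective = 17.9·1.137 + 2.71·1.134 = 23.4254.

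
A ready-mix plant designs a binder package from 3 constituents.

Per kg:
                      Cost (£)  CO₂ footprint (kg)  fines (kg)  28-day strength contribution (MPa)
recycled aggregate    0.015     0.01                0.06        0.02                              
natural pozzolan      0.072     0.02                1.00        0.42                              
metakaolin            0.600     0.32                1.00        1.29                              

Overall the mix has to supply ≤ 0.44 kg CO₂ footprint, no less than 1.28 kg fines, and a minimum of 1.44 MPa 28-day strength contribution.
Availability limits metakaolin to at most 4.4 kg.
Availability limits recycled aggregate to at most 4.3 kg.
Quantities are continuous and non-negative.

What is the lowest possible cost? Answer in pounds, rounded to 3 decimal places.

£0.247

Treat it as an LP. Let x1 = kg of recycled aggregate, x2 = kg of natural pozzolan, x3 = kg of metakaolin.
Minimize 0.015x1 + 0.072x2 + 0.6x3 with:
  0.01x1 + 0.02x2 + 0.32x3 ≤ 0.44   (CO₂ footprint)
  0.06x1 + 1x2 + 1x3 ≥ 1.28   (fines)
  0.02x1 + 0.42x2 + 1.29x3 ≥ 1.44   (28-day strength contribution)
  x3 ≤ 4.4
  x1 ≤ 4.3
  x1, x2, x3 ≥ 0.
The cheapest feasible vertex uses only natural pozzolan; recycled aggregate, metakaolin are not used. The 28-day strength contribution requirement is met with equality.
So natural pozzolan = 3.429 kg.
Total cost: 0.072·3.429 = 0.24689.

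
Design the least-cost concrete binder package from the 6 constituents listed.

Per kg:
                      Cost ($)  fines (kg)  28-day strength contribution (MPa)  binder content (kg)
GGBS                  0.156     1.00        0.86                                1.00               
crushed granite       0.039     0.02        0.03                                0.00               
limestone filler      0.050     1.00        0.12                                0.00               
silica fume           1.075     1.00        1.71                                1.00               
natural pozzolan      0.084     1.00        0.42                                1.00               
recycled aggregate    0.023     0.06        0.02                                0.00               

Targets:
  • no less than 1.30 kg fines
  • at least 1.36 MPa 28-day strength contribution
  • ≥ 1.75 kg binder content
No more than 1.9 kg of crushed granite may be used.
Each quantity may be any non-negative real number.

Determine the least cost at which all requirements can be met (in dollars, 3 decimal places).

Set it up as a linear program. Let x1 = kg of GGBS, x2 = kg of crushed granite, x3 = kg of limestone filler, x4 = kg of silica fume, x5 = kg of natural pozzolan, x6 = kg of recycled aggregate.
min 0.156x1 + 0.039x2 + 0.05x3 + 1.075x4 + 0.084x5 + 0.023x6 with:
  1x1 + 0.02x2 + 1x3 + 1x4 + 1x5 + 0.06x6 ≥ 1.3   (fines)
  0.86x1 + 0.03x2 + 0.12x3 + 1.71x4 + 0.42x5 + 0.02x6 ≥ 1.36   (28-day strength contribution)
  1x1 + 1x4 + 1x5 ≥ 1.75   (binder content)
  x2 ≤ 1.9
  x1, x2, x3, x4, x5, x6 ≥ 0.
The optimal basis is {GGBS, natural pozzolan}; crushed granite, limestone filler, silica fume, recycled aggregate drop out. There the 28-day strength contribution and binder content constraints are tight.
Optimal quantities: GGBS = 1.42 kg, natural pozzolan = 0.3295 kg.
Total cost: 0.156·1.42 + 0.084·0.3295 = 0.24920.

$0.249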